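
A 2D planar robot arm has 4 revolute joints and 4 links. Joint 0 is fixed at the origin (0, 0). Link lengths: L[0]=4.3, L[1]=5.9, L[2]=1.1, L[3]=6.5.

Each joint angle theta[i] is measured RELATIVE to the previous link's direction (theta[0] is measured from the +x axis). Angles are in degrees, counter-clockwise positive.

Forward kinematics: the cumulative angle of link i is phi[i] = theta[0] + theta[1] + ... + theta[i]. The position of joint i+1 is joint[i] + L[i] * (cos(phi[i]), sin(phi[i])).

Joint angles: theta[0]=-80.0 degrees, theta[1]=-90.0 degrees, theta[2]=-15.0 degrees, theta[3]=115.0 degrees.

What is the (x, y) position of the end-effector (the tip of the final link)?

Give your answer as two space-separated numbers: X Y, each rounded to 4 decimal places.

joint[0] = (0.0000, 0.0000)  (base)
link 0: phi[0] = -80 = -80 deg
  cos(-80 deg) = 0.1736, sin(-80 deg) = -0.9848
  joint[1] = (0.0000, 0.0000) + 4.3 * (0.1736, -0.9848) = (0.0000 + 0.7467, 0.0000 + -4.2347) = (0.7467, -4.2347)
link 1: phi[1] = -80 + -90 = -170 deg
  cos(-170 deg) = -0.9848, sin(-170 deg) = -0.1736
  joint[2] = (0.7467, -4.2347) + 5.9 * (-0.9848, -0.1736) = (0.7467 + -5.8104, -4.2347 + -1.0245) = (-5.0637, -5.2592)
link 2: phi[2] = -80 + -90 + -15 = -185 deg
  cos(-185 deg) = -0.9962, sin(-185 deg) = 0.0872
  joint[3] = (-5.0637, -5.2592) + 1.1 * (-0.9962, 0.0872) = (-5.0637 + -1.0958, -5.2592 + 0.0959) = (-6.1595, -5.1633)
link 3: phi[3] = -80 + -90 + -15 + 115 = -70 deg
  cos(-70 deg) = 0.3420, sin(-70 deg) = -0.9397
  joint[4] = (-6.1595, -5.1633) + 6.5 * (0.3420, -0.9397) = (-6.1595 + 2.2231, -5.1633 + -6.1080) = (-3.9364, -11.2713)
End effector: (-3.9364, -11.2713)

Answer: -3.9364 -11.2713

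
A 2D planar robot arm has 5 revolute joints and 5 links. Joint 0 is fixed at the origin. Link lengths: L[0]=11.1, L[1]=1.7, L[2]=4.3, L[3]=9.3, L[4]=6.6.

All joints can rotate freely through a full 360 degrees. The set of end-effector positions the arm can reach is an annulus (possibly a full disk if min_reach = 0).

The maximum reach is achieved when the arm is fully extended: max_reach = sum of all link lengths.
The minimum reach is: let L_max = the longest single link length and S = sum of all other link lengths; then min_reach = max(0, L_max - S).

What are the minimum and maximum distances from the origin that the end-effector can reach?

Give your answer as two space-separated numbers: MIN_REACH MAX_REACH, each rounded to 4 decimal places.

Answer: 0.0000 33.0000

Derivation:
Link lengths: [11.1, 1.7, 4.3, 9.3, 6.6]
max_reach = 11.1 + 1.7 + 4.3 + 9.3 + 6.6 = 33
L_max = max([11.1, 1.7, 4.3, 9.3, 6.6]) = 11.1
S (sum of others) = 33 - 11.1 = 21.9
min_reach = max(0, 11.1 - 21.9) = max(0, -10.8) = 0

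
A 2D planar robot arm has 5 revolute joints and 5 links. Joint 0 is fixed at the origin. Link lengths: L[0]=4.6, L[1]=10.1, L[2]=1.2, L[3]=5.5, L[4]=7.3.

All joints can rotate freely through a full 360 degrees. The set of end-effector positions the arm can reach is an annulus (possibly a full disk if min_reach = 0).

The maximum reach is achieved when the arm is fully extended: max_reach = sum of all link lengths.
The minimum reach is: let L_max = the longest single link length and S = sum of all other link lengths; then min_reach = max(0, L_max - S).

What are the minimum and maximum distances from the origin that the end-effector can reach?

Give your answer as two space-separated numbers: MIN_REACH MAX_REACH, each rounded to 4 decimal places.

Answer: 0.0000 28.7000

Derivation:
Link lengths: [4.6, 10.1, 1.2, 5.5, 7.3]
max_reach = 4.6 + 10.1 + 1.2 + 5.5 + 7.3 = 28.7
L_max = max([4.6, 10.1, 1.2, 5.5, 7.3]) = 10.1
S (sum of others) = 28.7 - 10.1 = 18.6
min_reach = max(0, 10.1 - 18.6) = max(0, -8.5) = 0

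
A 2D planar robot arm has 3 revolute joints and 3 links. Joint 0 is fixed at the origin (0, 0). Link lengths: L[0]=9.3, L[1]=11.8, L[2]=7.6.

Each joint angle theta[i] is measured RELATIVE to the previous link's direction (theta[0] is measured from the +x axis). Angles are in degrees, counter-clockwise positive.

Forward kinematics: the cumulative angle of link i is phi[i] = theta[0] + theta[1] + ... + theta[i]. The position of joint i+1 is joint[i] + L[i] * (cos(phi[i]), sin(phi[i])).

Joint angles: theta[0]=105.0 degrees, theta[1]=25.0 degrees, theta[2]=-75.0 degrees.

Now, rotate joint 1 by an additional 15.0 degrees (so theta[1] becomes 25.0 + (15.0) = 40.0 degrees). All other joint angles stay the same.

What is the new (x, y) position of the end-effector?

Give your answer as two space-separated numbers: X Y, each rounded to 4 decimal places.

joint[0] = (0.0000, 0.0000)  (base)
link 0: phi[0] = 105 = 105 deg
  cos(105 deg) = -0.2588, sin(105 deg) = 0.9659
  joint[1] = (0.0000, 0.0000) + 9.3 * (-0.2588, 0.9659) = (0.0000 + -2.4070, 0.0000 + 8.9831) = (-2.4070, 8.9831)
link 1: phi[1] = 105 + 40 = 145 deg
  cos(145 deg) = -0.8192, sin(145 deg) = 0.5736
  joint[2] = (-2.4070, 8.9831) + 11.8 * (-0.8192, 0.5736) = (-2.4070 + -9.6660, 8.9831 + 6.7682) = (-12.0730, 15.7513)
link 2: phi[2] = 105 + 40 + -75 = 70 deg
  cos(70 deg) = 0.3420, sin(70 deg) = 0.9397
  joint[3] = (-12.0730, 15.7513) + 7.6 * (0.3420, 0.9397) = (-12.0730 + 2.5994, 15.7513 + 7.1417) = (-9.4737, 22.8930)
End effector: (-9.4737, 22.8930)

Answer: -9.4737 22.8930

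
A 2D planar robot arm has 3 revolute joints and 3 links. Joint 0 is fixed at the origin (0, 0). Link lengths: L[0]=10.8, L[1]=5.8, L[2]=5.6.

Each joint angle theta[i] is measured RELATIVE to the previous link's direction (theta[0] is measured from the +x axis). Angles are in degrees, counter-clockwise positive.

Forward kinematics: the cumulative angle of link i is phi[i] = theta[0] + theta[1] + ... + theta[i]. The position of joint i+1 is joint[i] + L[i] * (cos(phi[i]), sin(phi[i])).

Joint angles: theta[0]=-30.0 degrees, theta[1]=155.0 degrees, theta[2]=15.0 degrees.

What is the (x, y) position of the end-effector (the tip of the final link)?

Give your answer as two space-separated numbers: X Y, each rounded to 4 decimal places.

Answer: 1.7365 2.9507

Derivation:
joint[0] = (0.0000, 0.0000)  (base)
link 0: phi[0] = -30 = -30 deg
  cos(-30 deg) = 0.8660, sin(-30 deg) = -0.5000
  joint[1] = (0.0000, 0.0000) + 10.8 * (0.8660, -0.5000) = (0.0000 + 9.3531, 0.0000 + -5.4000) = (9.3531, -5.4000)
link 1: phi[1] = -30 + 155 = 125 deg
  cos(125 deg) = -0.5736, sin(125 deg) = 0.8192
  joint[2] = (9.3531, -5.4000) + 5.8 * (-0.5736, 0.8192) = (9.3531 + -3.3267, -5.4000 + 4.7511) = (6.0263, -0.6489)
link 2: phi[2] = -30 + 155 + 15 = 140 deg
  cos(140 deg) = -0.7660, sin(140 deg) = 0.6428
  joint[3] = (6.0263, -0.6489) + 5.6 * (-0.7660, 0.6428) = (6.0263 + -4.2898, -0.6489 + 3.5996) = (1.7365, 2.9507)
End effector: (1.7365, 2.9507)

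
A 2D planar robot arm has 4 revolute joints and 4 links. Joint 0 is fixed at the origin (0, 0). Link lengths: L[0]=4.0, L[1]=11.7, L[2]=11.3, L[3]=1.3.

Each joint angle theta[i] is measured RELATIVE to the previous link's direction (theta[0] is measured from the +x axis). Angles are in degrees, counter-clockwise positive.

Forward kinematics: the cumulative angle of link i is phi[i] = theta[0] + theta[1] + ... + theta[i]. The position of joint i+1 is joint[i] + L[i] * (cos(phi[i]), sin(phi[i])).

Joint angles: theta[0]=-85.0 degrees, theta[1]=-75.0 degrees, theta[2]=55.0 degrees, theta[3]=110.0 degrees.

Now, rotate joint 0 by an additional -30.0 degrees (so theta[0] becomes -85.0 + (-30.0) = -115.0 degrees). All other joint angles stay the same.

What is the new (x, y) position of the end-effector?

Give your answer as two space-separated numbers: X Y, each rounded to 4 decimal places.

Answer: -20.0248 -10.1333

Derivation:
joint[0] = (0.0000, 0.0000)  (base)
link 0: phi[0] = -115 = -115 deg
  cos(-115 deg) = -0.4226, sin(-115 deg) = -0.9063
  joint[1] = (0.0000, 0.0000) + 4 * (-0.4226, -0.9063) = (0.0000 + -1.6905, 0.0000 + -3.6252) = (-1.6905, -3.6252)
link 1: phi[1] = -115 + -75 = -190 deg
  cos(-190 deg) = -0.9848, sin(-190 deg) = 0.1736
  joint[2] = (-1.6905, -3.6252) + 11.7 * (-0.9848, 0.1736) = (-1.6905 + -11.5223, -3.6252 + 2.0317) = (-13.2127, -1.5935)
link 2: phi[2] = -115 + -75 + 55 = -135 deg
  cos(-135 deg) = -0.7071, sin(-135 deg) = -0.7071
  joint[3] = (-13.2127, -1.5935) + 11.3 * (-0.7071, -0.7071) = (-13.2127 + -7.9903, -1.5935 + -7.9903) = (-21.2030, -9.5839)
link 3: phi[3] = -115 + -75 + 55 + 110 = -25 deg
  cos(-25 deg) = 0.9063, sin(-25 deg) = -0.4226
  joint[4] = (-21.2030, -9.5839) + 1.3 * (0.9063, -0.4226) = (-21.2030 + 1.1782, -9.5839 + -0.5494) = (-20.0248, -10.1333)
End effector: (-20.0248, -10.1333)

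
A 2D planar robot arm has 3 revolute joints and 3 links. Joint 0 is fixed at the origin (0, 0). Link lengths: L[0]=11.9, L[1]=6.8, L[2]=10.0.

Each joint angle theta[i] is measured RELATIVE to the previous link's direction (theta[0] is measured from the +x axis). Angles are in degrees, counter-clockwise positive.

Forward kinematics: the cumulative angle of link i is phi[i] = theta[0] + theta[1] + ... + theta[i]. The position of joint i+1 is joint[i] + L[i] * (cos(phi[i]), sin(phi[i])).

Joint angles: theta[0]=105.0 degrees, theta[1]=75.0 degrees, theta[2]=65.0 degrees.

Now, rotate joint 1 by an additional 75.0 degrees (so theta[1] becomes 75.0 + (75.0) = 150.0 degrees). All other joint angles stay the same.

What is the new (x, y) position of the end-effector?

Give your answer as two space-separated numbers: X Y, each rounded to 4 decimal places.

joint[0] = (0.0000, 0.0000)  (base)
link 0: phi[0] = 105 = 105 deg
  cos(105 deg) = -0.2588, sin(105 deg) = 0.9659
  joint[1] = (0.0000, 0.0000) + 11.9 * (-0.2588, 0.9659) = (0.0000 + -3.0799, 0.0000 + 11.4945) = (-3.0799, 11.4945)
link 1: phi[1] = 105 + 150 = 255 deg
  cos(255 deg) = -0.2588, sin(255 deg) = -0.9659
  joint[2] = (-3.0799, 11.4945) + 6.8 * (-0.2588, -0.9659) = (-3.0799 + -1.7600, 11.4945 + -6.5683) = (-4.8399, 4.9262)
link 2: phi[2] = 105 + 150 + 65 = 320 deg
  cos(320 deg) = 0.7660, sin(320 deg) = -0.6428
  joint[3] = (-4.8399, 4.9262) + 10 * (0.7660, -0.6428) = (-4.8399 + 7.6604, 4.9262 + -6.4279) = (2.8205, -1.5017)
End effector: (2.8205, -1.5017)

Answer: 2.8205 -1.5017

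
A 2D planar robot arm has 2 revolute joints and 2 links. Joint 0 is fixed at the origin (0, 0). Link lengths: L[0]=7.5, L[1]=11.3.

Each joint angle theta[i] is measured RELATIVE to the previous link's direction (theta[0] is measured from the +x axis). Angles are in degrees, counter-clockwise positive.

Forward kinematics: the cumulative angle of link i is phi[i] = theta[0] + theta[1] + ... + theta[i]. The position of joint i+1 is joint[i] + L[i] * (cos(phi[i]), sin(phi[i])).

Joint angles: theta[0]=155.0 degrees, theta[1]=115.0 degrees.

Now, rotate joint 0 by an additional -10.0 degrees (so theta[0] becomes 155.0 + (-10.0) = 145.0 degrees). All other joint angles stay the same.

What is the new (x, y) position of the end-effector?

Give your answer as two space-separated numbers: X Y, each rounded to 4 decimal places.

joint[0] = (0.0000, 0.0000)  (base)
link 0: phi[0] = 145 = 145 deg
  cos(145 deg) = -0.8192, sin(145 deg) = 0.5736
  joint[1] = (0.0000, 0.0000) + 7.5 * (-0.8192, 0.5736) = (0.0000 + -6.1436, 0.0000 + 4.3018) = (-6.1436, 4.3018)
link 1: phi[1] = 145 + 115 = 260 deg
  cos(260 deg) = -0.1736, sin(260 deg) = -0.9848
  joint[2] = (-6.1436, 4.3018) + 11.3 * (-0.1736, -0.9848) = (-6.1436 + -1.9622, 4.3018 + -11.1283) = (-8.1059, -6.8265)
End effector: (-8.1059, -6.8265)

Answer: -8.1059 -6.8265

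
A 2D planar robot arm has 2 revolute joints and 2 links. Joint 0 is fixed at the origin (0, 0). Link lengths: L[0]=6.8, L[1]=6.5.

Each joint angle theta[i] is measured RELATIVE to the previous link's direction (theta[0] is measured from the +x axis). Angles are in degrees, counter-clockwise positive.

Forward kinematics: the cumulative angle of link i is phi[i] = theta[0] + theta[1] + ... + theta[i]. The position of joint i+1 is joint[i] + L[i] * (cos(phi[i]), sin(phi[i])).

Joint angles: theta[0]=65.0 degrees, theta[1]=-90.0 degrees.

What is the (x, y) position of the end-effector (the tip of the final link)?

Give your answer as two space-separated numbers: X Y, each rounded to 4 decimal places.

Answer: 8.7648 3.4159

Derivation:
joint[0] = (0.0000, 0.0000)  (base)
link 0: phi[0] = 65 = 65 deg
  cos(65 deg) = 0.4226, sin(65 deg) = 0.9063
  joint[1] = (0.0000, 0.0000) + 6.8 * (0.4226, 0.9063) = (0.0000 + 2.8738, 0.0000 + 6.1629) = (2.8738, 6.1629)
link 1: phi[1] = 65 + -90 = -25 deg
  cos(-25 deg) = 0.9063, sin(-25 deg) = -0.4226
  joint[2] = (2.8738, 6.1629) + 6.5 * (0.9063, -0.4226) = (2.8738 + 5.8910, 6.1629 + -2.7470) = (8.7648, 3.4159)
End effector: (8.7648, 3.4159)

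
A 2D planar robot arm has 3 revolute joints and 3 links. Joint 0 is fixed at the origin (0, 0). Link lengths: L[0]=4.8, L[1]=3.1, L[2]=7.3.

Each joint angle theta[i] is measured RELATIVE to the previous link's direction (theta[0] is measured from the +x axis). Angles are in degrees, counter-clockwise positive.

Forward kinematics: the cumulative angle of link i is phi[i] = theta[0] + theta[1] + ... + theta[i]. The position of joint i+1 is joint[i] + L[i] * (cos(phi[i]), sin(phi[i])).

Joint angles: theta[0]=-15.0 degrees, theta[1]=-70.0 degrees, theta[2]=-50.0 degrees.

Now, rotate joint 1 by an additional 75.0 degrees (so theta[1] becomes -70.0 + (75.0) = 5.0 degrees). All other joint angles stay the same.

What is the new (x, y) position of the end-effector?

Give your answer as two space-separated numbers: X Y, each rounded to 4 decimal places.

Answer: 11.3393 -8.1026

Derivation:
joint[0] = (0.0000, 0.0000)  (base)
link 0: phi[0] = -15 = -15 deg
  cos(-15 deg) = 0.9659, sin(-15 deg) = -0.2588
  joint[1] = (0.0000, 0.0000) + 4.8 * (0.9659, -0.2588) = (0.0000 + 4.6364, 0.0000 + -1.2423) = (4.6364, -1.2423)
link 1: phi[1] = -15 + 5 = -10 deg
  cos(-10 deg) = 0.9848, sin(-10 deg) = -0.1736
  joint[2] = (4.6364, -1.2423) + 3.1 * (0.9848, -0.1736) = (4.6364 + 3.0529, -1.2423 + -0.5383) = (7.6893, -1.7806)
link 2: phi[2] = -15 + 5 + -50 = -60 deg
  cos(-60 deg) = 0.5000, sin(-60 deg) = -0.8660
  joint[3] = (7.6893, -1.7806) + 7.3 * (0.5000, -0.8660) = (7.6893 + 3.6500, -1.7806 + -6.3220) = (11.3393, -8.1026)
End effector: (11.3393, -8.1026)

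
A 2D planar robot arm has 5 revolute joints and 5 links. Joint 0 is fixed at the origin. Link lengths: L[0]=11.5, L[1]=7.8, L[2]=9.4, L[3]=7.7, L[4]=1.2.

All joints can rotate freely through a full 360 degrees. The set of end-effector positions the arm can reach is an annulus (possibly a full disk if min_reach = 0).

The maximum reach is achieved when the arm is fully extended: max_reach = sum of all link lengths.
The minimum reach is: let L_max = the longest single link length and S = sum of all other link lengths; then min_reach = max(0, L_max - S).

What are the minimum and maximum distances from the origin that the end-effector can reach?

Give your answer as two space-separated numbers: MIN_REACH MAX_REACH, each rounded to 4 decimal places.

Link lengths: [11.5, 7.8, 9.4, 7.7, 1.2]
max_reach = 11.5 + 7.8 + 9.4 + 7.7 + 1.2 = 37.6
L_max = max([11.5, 7.8, 9.4, 7.7, 1.2]) = 11.5
S (sum of others) = 37.6 - 11.5 = 26.1
min_reach = max(0, 11.5 - 26.1) = max(0, -14.6) = 0

Answer: 0.0000 37.6000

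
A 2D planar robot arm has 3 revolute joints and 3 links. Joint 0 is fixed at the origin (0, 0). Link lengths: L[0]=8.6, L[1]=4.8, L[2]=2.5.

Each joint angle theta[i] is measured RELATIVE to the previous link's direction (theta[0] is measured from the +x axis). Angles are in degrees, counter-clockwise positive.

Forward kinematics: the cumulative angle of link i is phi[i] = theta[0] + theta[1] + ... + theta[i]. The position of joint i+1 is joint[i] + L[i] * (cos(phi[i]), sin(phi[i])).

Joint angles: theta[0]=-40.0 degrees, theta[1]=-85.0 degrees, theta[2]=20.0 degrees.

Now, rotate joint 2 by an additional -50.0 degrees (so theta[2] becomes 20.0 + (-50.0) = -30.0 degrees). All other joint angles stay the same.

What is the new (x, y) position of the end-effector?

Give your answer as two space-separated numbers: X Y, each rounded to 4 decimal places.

joint[0] = (0.0000, 0.0000)  (base)
link 0: phi[0] = -40 = -40 deg
  cos(-40 deg) = 0.7660, sin(-40 deg) = -0.6428
  joint[1] = (0.0000, 0.0000) + 8.6 * (0.7660, -0.6428) = (0.0000 + 6.5880, 0.0000 + -5.5280) = (6.5880, -5.5280)
link 1: phi[1] = -40 + -85 = -125 deg
  cos(-125 deg) = -0.5736, sin(-125 deg) = -0.8192
  joint[2] = (6.5880, -5.5280) + 4.8 * (-0.5736, -0.8192) = (6.5880 + -2.7532, -5.5280 + -3.9319) = (3.8348, -9.4599)
link 2: phi[2] = -40 + -85 + -30 = -155 deg
  cos(-155 deg) = -0.9063, sin(-155 deg) = -0.4226
  joint[3] = (3.8348, -9.4599) + 2.5 * (-0.9063, -0.4226) = (3.8348 + -2.2658, -9.4599 + -1.0565) = (1.5690, -10.5164)
End effector: (1.5690, -10.5164)

Answer: 1.5690 -10.5164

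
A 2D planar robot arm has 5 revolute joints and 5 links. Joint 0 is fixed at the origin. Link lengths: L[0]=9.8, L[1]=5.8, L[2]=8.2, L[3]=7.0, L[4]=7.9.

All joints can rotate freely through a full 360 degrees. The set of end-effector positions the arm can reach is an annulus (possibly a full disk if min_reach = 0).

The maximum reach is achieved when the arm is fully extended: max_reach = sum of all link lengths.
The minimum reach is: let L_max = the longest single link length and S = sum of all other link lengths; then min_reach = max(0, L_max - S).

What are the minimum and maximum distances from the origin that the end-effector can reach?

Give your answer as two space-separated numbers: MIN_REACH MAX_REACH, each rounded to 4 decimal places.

Answer: 0.0000 38.7000

Derivation:
Link lengths: [9.8, 5.8, 8.2, 7.0, 7.9]
max_reach = 9.8 + 5.8 + 8.2 + 7 + 7.9 = 38.7
L_max = max([9.8, 5.8, 8.2, 7.0, 7.9]) = 9.8
S (sum of others) = 38.7 - 9.8 = 28.9
min_reach = max(0, 9.8 - 28.9) = max(0, -19.1) = 0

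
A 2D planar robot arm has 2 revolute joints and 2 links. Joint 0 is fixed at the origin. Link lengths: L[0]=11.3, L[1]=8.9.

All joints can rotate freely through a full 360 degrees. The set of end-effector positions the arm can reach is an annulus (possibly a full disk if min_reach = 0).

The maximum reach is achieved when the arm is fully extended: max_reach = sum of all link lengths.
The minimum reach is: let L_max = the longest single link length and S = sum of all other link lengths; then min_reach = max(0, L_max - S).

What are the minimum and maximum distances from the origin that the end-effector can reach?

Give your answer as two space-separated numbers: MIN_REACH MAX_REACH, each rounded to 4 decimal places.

Answer: 2.4000 20.2000

Derivation:
Link lengths: [11.3, 8.9]
max_reach = 11.3 + 8.9 = 20.2
L_max = max([11.3, 8.9]) = 11.3
S (sum of others) = 20.2 - 11.3 = 8.9
min_reach = max(0, 11.3 - 8.9) = max(0, 2.4) = 2.4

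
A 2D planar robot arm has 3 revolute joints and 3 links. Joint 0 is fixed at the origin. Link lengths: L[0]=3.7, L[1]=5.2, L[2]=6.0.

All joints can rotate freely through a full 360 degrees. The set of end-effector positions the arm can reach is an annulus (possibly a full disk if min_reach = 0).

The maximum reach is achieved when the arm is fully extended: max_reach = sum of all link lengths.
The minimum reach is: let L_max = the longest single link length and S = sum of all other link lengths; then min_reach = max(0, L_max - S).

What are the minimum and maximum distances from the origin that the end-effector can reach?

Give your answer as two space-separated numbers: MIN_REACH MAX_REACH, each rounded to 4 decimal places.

Answer: 0.0000 14.9000

Derivation:
Link lengths: [3.7, 5.2, 6.0]
max_reach = 3.7 + 5.2 + 6 = 14.9
L_max = max([3.7, 5.2, 6.0]) = 6
S (sum of others) = 14.9 - 6 = 8.9
min_reach = max(0, 6 - 8.9) = max(0, -2.9) = 0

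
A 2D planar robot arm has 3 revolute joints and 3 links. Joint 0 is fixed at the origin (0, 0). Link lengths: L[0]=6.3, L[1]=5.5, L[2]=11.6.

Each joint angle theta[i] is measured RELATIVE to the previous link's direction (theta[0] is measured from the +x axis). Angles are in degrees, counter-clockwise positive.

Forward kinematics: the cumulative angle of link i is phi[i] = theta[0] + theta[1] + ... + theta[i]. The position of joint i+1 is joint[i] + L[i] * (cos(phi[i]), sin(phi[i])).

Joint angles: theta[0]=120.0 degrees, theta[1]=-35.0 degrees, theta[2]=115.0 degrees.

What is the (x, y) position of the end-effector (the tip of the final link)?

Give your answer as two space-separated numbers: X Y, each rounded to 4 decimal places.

Answer: -13.5711 6.9676

Derivation:
joint[0] = (0.0000, 0.0000)  (base)
link 0: phi[0] = 120 = 120 deg
  cos(120 deg) = -0.5000, sin(120 deg) = 0.8660
  joint[1] = (0.0000, 0.0000) + 6.3 * (-0.5000, 0.8660) = (0.0000 + -3.1500, 0.0000 + 5.4560) = (-3.1500, 5.4560)
link 1: phi[1] = 120 + -35 = 85 deg
  cos(85 deg) = 0.0872, sin(85 deg) = 0.9962
  joint[2] = (-3.1500, 5.4560) + 5.5 * (0.0872, 0.9962) = (-3.1500 + 0.4794, 5.4560 + 5.4791) = (-2.6706, 10.9350)
link 2: phi[2] = 120 + -35 + 115 = 200 deg
  cos(200 deg) = -0.9397, sin(200 deg) = -0.3420
  joint[3] = (-2.6706, 10.9350) + 11.6 * (-0.9397, -0.3420) = (-2.6706 + -10.9004, 10.9350 + -3.9674) = (-13.5711, 6.9676)
End effector: (-13.5711, 6.9676)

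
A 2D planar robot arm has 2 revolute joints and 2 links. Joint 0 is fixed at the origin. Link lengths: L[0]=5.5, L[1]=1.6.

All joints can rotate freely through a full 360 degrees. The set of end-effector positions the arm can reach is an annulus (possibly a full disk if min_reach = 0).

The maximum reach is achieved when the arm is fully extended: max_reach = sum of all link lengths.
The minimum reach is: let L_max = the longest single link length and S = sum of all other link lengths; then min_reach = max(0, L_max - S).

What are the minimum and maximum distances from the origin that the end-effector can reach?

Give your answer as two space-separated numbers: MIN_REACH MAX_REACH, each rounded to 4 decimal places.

Answer: 3.9000 7.1000

Derivation:
Link lengths: [5.5, 1.6]
max_reach = 5.5 + 1.6 = 7.1
L_max = max([5.5, 1.6]) = 5.5
S (sum of others) = 7.1 - 5.5 = 1.6
min_reach = max(0, 5.5 - 1.6) = max(0, 3.9) = 3.9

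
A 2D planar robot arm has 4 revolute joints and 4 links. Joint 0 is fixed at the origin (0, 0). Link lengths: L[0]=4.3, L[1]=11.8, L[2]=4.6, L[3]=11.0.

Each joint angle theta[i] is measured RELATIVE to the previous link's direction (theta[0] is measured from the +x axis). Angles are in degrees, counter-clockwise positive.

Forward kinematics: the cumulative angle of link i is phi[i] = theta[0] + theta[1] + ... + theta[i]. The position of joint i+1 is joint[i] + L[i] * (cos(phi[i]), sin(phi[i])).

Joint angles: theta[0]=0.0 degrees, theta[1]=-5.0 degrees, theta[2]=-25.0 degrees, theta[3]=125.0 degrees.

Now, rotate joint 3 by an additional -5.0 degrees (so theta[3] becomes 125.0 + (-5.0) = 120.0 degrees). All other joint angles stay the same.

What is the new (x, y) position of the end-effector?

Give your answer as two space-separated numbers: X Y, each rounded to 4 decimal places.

joint[0] = (0.0000, 0.0000)  (base)
link 0: phi[0] = 0 = 0 deg
  cos(0 deg) = 1.0000, sin(0 deg) = 0.0000
  joint[1] = (0.0000, 0.0000) + 4.3 * (1.0000, 0.0000) = (0.0000 + 4.3000, 0.0000 + 0.0000) = (4.3000, 0.0000)
link 1: phi[1] = 0 + -5 = -5 deg
  cos(-5 deg) = 0.9962, sin(-5 deg) = -0.0872
  joint[2] = (4.3000, 0.0000) + 11.8 * (0.9962, -0.0872) = (4.3000 + 11.7551, 0.0000 + -1.0284) = (16.0551, -1.0284)
link 2: phi[2] = 0 + -5 + -25 = -30 deg
  cos(-30 deg) = 0.8660, sin(-30 deg) = -0.5000
  joint[3] = (16.0551, -1.0284) + 4.6 * (0.8660, -0.5000) = (16.0551 + 3.9837, -1.0284 + -2.3000) = (20.0388, -3.3284)
link 3: phi[3] = 0 + -5 + -25 + 120 = 90 deg
  cos(90 deg) = 0.0000, sin(90 deg) = 1.0000
  joint[4] = (20.0388, -3.3284) + 11 * (0.0000, 1.0000) = (20.0388 + 0.0000, -3.3284 + 11.0000) = (20.0388, 7.6716)
End effector: (20.0388, 7.6716)

Answer: 20.0388 7.6716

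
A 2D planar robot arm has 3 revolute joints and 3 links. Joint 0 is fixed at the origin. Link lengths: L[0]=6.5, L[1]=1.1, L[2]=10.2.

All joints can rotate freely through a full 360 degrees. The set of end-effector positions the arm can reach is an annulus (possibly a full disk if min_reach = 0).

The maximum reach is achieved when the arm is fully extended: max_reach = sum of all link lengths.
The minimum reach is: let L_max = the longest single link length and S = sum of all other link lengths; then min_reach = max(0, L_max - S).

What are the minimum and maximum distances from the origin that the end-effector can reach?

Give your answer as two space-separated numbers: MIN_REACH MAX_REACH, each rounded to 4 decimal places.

Answer: 2.6000 17.8000

Derivation:
Link lengths: [6.5, 1.1, 10.2]
max_reach = 6.5 + 1.1 + 10.2 = 17.8
L_max = max([6.5, 1.1, 10.2]) = 10.2
S (sum of others) = 17.8 - 10.2 = 7.6
min_reach = max(0, 10.2 - 7.6) = max(0, 2.6) = 2.6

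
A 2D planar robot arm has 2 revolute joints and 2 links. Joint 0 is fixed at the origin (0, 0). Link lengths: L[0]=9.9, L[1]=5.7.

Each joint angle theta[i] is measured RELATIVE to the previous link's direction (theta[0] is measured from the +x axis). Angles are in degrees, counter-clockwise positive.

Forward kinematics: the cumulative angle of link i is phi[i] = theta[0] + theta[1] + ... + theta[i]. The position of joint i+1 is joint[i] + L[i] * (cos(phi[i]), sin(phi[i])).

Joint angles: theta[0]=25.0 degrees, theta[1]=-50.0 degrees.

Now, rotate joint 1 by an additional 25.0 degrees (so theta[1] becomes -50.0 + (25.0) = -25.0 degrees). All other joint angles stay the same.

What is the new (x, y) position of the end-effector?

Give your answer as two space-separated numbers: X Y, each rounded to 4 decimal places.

joint[0] = (0.0000, 0.0000)  (base)
link 0: phi[0] = 25 = 25 deg
  cos(25 deg) = 0.9063, sin(25 deg) = 0.4226
  joint[1] = (0.0000, 0.0000) + 9.9 * (0.9063, 0.4226) = (0.0000 + 8.9724, 0.0000 + 4.1839) = (8.9724, 4.1839)
link 1: phi[1] = 25 + -25 = 0 deg
  cos(0 deg) = 1.0000, sin(0 deg) = 0.0000
  joint[2] = (8.9724, 4.1839) + 5.7 * (1.0000, 0.0000) = (8.9724 + 5.7000, 4.1839 + 0.0000) = (14.6724, 4.1839)
End effector: (14.6724, 4.1839)

Answer: 14.6724 4.1839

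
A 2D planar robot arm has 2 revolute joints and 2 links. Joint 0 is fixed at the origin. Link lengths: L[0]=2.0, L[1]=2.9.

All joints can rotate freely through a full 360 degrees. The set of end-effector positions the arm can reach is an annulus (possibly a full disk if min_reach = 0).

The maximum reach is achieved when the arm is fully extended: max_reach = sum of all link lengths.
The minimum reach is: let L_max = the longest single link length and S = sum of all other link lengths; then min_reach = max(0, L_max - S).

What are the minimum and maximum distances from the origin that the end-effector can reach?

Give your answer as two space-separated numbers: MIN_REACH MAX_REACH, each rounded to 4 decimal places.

Link lengths: [2.0, 2.9]
max_reach = 2 + 2.9 = 4.9
L_max = max([2.0, 2.9]) = 2.9
S (sum of others) = 4.9 - 2.9 = 2
min_reach = max(0, 2.9 - 2) = max(0, 0.9) = 0.9

Answer: 0.9000 4.9000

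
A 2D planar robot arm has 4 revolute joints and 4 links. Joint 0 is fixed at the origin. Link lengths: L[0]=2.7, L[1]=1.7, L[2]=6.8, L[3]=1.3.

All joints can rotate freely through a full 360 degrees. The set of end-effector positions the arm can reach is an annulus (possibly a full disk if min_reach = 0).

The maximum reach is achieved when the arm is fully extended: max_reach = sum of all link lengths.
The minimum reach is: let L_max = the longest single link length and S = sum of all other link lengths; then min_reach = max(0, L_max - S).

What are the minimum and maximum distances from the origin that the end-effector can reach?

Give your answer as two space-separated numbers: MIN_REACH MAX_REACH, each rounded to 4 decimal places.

Link lengths: [2.7, 1.7, 6.8, 1.3]
max_reach = 2.7 + 1.7 + 6.8 + 1.3 = 12.5
L_max = max([2.7, 1.7, 6.8, 1.3]) = 6.8
S (sum of others) = 12.5 - 6.8 = 5.7
min_reach = max(0, 6.8 - 5.7) = max(0, 1.1) = 1.1

Answer: 1.1000 12.5000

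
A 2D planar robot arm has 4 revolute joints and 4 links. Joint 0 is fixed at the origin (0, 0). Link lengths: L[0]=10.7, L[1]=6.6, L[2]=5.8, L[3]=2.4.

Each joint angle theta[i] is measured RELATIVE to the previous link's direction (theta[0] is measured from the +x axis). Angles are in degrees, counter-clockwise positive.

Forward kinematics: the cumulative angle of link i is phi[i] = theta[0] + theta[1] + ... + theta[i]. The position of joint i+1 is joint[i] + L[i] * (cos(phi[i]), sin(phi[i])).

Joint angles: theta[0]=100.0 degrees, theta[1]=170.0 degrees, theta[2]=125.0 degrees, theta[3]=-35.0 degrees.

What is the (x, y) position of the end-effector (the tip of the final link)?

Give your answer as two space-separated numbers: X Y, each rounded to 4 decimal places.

joint[0] = (0.0000, 0.0000)  (base)
link 0: phi[0] = 100 = 100 deg
  cos(100 deg) = -0.1736, sin(100 deg) = 0.9848
  joint[1] = (0.0000, 0.0000) + 10.7 * (-0.1736, 0.9848) = (0.0000 + -1.8580, 0.0000 + 10.5374) = (-1.8580, 10.5374)
link 1: phi[1] = 100 + 170 = 270 deg
  cos(270 deg) = -0.0000, sin(270 deg) = -1.0000
  joint[2] = (-1.8580, 10.5374) + 6.6 * (-0.0000, -1.0000) = (-1.8580 + -0.0000, 10.5374 + -6.6000) = (-1.8580, 3.9374)
link 2: phi[2] = 100 + 170 + 125 = 395 deg
  cos(395 deg) = 0.8192, sin(395 deg) = 0.5736
  joint[3] = (-1.8580, 3.9374) + 5.8 * (0.8192, 0.5736) = (-1.8580 + 4.7511, 3.9374 + 3.3267) = (2.8930, 7.2642)
link 3: phi[3] = 100 + 170 + 125 + -35 = 360 deg
  cos(360 deg) = 1.0000, sin(360 deg) = -0.0000
  joint[4] = (2.8930, 7.2642) + 2.4 * (1.0000, -0.0000) = (2.8930 + 2.4000, 7.2642 + -0.0000) = (5.2930, 7.2642)
End effector: (5.2930, 7.2642)

Answer: 5.2930 7.2642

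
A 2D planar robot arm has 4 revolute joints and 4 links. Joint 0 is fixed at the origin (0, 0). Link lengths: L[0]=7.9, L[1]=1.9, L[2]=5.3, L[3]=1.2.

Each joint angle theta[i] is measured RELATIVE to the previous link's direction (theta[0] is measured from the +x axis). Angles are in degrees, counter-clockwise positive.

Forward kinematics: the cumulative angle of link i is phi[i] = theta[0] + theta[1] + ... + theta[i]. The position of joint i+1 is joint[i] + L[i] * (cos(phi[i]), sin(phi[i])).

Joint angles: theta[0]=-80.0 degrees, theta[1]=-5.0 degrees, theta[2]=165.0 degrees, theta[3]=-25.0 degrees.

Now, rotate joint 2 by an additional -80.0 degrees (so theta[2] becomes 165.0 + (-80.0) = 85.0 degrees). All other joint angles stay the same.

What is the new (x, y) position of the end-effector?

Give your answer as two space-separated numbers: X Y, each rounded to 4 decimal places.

Answer: 7.9250 -10.1799

Derivation:
joint[0] = (0.0000, 0.0000)  (base)
link 0: phi[0] = -80 = -80 deg
  cos(-80 deg) = 0.1736, sin(-80 deg) = -0.9848
  joint[1] = (0.0000, 0.0000) + 7.9 * (0.1736, -0.9848) = (0.0000 + 1.3718, 0.0000 + -7.7800) = (1.3718, -7.7800)
link 1: phi[1] = -80 + -5 = -85 deg
  cos(-85 deg) = 0.0872, sin(-85 deg) = -0.9962
  joint[2] = (1.3718, -7.7800) + 1.9 * (0.0872, -0.9962) = (1.3718 + 0.1656, -7.7800 + -1.8928) = (1.5374, -9.6728)
link 2: phi[2] = -80 + -5 + 85 = 0 deg
  cos(0 deg) = 1.0000, sin(0 deg) = 0.0000
  joint[3] = (1.5374, -9.6728) + 5.3 * (1.0000, 0.0000) = (1.5374 + 5.3000, -9.6728 + 0.0000) = (6.8374, -9.6728)
link 3: phi[3] = -80 + -5 + 85 + -25 = -25 deg
  cos(-25 deg) = 0.9063, sin(-25 deg) = -0.4226
  joint[4] = (6.8374, -9.6728) + 1.2 * (0.9063, -0.4226) = (6.8374 + 1.0876, -9.6728 + -0.5071) = (7.9250, -10.1799)
End effector: (7.9250, -10.1799)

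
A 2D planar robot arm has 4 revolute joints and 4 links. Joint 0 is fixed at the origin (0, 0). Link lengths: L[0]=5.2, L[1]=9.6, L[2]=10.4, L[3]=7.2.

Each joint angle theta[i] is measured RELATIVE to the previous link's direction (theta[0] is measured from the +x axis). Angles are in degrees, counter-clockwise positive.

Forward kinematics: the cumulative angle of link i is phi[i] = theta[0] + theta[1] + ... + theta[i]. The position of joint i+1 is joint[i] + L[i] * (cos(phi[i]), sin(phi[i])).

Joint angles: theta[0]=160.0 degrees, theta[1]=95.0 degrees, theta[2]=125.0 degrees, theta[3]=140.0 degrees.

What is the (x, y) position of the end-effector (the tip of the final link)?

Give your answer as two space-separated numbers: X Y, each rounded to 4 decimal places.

Answer: -4.3640 -1.4748

Derivation:
joint[0] = (0.0000, 0.0000)  (base)
link 0: phi[0] = 160 = 160 deg
  cos(160 deg) = -0.9397, sin(160 deg) = 0.3420
  joint[1] = (0.0000, 0.0000) + 5.2 * (-0.9397, 0.3420) = (0.0000 + -4.8864, 0.0000 + 1.7785) = (-4.8864, 1.7785)
link 1: phi[1] = 160 + 95 = 255 deg
  cos(255 deg) = -0.2588, sin(255 deg) = -0.9659
  joint[2] = (-4.8864, 1.7785) + 9.6 * (-0.2588, -0.9659) = (-4.8864 + -2.4847, 1.7785 + -9.2729) = (-7.3711, -7.4944)
link 2: phi[2] = 160 + 95 + 125 = 380 deg
  cos(380 deg) = 0.9397, sin(380 deg) = 0.3420
  joint[3] = (-7.3711, -7.4944) + 10.4 * (0.9397, 0.3420) = (-7.3711 + 9.7728, -7.4944 + 3.5570) = (2.4017, -3.9374)
link 3: phi[3] = 160 + 95 + 125 + 140 = 520 deg
  cos(520 deg) = -0.9397, sin(520 deg) = 0.3420
  joint[4] = (2.4017, -3.9374) + 7.2 * (-0.9397, 0.3420) = (2.4017 + -6.7658, -3.9374 + 2.4625) = (-4.3640, -1.4748)
End effector: (-4.3640, -1.4748)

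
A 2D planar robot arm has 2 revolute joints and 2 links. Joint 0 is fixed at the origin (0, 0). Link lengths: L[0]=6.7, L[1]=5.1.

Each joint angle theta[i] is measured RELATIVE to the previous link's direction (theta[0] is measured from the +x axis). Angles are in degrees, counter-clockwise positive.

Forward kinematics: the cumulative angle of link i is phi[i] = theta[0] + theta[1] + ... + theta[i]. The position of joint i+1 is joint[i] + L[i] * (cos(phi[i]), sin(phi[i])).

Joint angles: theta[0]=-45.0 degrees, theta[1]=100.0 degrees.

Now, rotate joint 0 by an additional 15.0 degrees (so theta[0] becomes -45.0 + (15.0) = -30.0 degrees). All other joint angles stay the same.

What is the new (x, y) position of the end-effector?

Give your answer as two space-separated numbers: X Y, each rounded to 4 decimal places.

joint[0] = (0.0000, 0.0000)  (base)
link 0: phi[0] = -30 = -30 deg
  cos(-30 deg) = 0.8660, sin(-30 deg) = -0.5000
  joint[1] = (0.0000, 0.0000) + 6.7 * (0.8660, -0.5000) = (0.0000 + 5.8024, 0.0000 + -3.3500) = (5.8024, -3.3500)
link 1: phi[1] = -30 + 100 = 70 deg
  cos(70 deg) = 0.3420, sin(70 deg) = 0.9397
  joint[2] = (5.8024, -3.3500) + 5.1 * (0.3420, 0.9397) = (5.8024 + 1.7443, -3.3500 + 4.7924) = (7.5467, 1.4424)
End effector: (7.5467, 1.4424)

Answer: 7.5467 1.4424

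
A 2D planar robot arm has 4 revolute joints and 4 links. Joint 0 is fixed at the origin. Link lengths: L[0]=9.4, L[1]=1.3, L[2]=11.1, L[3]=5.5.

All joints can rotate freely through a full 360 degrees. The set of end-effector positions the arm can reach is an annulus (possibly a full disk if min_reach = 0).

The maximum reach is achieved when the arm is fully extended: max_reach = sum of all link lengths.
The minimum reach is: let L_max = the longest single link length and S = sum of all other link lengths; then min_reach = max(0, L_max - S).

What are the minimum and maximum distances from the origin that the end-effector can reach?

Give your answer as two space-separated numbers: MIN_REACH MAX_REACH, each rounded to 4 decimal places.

Answer: 0.0000 27.3000

Derivation:
Link lengths: [9.4, 1.3, 11.1, 5.5]
max_reach = 9.4 + 1.3 + 11.1 + 5.5 = 27.3
L_max = max([9.4, 1.3, 11.1, 5.5]) = 11.1
S (sum of others) = 27.3 - 11.1 = 16.2
min_reach = max(0, 11.1 - 16.2) = max(0, -5.1) = 0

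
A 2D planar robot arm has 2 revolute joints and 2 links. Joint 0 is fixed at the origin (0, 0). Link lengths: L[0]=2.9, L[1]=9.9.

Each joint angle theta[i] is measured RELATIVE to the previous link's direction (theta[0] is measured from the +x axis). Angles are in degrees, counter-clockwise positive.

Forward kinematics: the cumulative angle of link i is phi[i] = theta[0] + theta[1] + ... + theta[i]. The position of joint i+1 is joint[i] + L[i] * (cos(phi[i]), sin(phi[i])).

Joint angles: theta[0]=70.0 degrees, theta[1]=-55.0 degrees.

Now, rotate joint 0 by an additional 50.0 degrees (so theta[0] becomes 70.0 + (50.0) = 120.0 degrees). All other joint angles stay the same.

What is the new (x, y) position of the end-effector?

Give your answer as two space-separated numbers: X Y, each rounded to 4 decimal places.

Answer: 2.7339 11.4839

Derivation:
joint[0] = (0.0000, 0.0000)  (base)
link 0: phi[0] = 120 = 120 deg
  cos(120 deg) = -0.5000, sin(120 deg) = 0.8660
  joint[1] = (0.0000, 0.0000) + 2.9 * (-0.5000, 0.8660) = (0.0000 + -1.4500, 0.0000 + 2.5115) = (-1.4500, 2.5115)
link 1: phi[1] = 120 + -55 = 65 deg
  cos(65 deg) = 0.4226, sin(65 deg) = 0.9063
  joint[2] = (-1.4500, 2.5115) + 9.9 * (0.4226, 0.9063) = (-1.4500 + 4.1839, 2.5115 + 8.9724) = (2.7339, 11.4839)
End effector: (2.7339, 11.4839)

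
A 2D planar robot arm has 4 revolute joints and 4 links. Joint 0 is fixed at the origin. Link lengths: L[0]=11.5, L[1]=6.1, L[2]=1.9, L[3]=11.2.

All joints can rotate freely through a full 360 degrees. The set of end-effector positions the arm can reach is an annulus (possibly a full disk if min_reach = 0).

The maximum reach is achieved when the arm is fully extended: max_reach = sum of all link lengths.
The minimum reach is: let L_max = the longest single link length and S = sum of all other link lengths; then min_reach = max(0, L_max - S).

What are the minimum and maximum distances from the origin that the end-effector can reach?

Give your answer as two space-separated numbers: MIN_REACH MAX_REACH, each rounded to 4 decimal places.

Answer: 0.0000 30.7000

Derivation:
Link lengths: [11.5, 6.1, 1.9, 11.2]
max_reach = 11.5 + 6.1 + 1.9 + 11.2 = 30.7
L_max = max([11.5, 6.1, 1.9, 11.2]) = 11.5
S (sum of others) = 30.7 - 11.5 = 19.2
min_reach = max(0, 11.5 - 19.2) = max(0, -7.7) = 0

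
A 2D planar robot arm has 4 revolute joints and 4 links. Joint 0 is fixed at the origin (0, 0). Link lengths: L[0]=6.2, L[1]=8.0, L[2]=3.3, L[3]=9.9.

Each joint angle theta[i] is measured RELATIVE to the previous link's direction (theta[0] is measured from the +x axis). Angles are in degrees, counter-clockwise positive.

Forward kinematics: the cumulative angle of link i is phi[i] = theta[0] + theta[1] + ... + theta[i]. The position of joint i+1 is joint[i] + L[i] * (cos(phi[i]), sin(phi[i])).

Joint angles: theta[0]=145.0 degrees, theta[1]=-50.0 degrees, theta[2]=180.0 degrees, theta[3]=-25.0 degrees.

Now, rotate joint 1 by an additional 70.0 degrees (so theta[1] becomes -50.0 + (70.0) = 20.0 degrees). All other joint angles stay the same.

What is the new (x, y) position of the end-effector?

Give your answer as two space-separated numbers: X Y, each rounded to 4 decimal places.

joint[0] = (0.0000, 0.0000)  (base)
link 0: phi[0] = 145 = 145 deg
  cos(145 deg) = -0.8192, sin(145 deg) = 0.5736
  joint[1] = (0.0000, 0.0000) + 6.2 * (-0.8192, 0.5736) = (0.0000 + -5.0787, 0.0000 + 3.5562) = (-5.0787, 3.5562)
link 1: phi[1] = 145 + 20 = 165 deg
  cos(165 deg) = -0.9659, sin(165 deg) = 0.2588
  joint[2] = (-5.0787, 3.5562) + 8 * (-0.9659, 0.2588) = (-5.0787 + -7.7274, 3.5562 + 2.0706) = (-12.8061, 5.6267)
link 2: phi[2] = 145 + 20 + 180 = 345 deg
  cos(345 deg) = 0.9659, sin(345 deg) = -0.2588
  joint[3] = (-12.8061, 5.6267) + 3.3 * (0.9659, -0.2588) = (-12.8061 + 3.1876, 5.6267 + -0.8541) = (-9.6186, 4.7726)
link 3: phi[3] = 145 + 20 + 180 + -25 = 320 deg
  cos(320 deg) = 0.7660, sin(320 deg) = -0.6428
  joint[4] = (-9.6186, 4.7726) + 9.9 * (0.7660, -0.6428) = (-9.6186 + 7.5838, 4.7726 + -6.3636) = (-2.0348, -1.5910)
End effector: (-2.0348, -1.5910)

Answer: -2.0348 -1.5910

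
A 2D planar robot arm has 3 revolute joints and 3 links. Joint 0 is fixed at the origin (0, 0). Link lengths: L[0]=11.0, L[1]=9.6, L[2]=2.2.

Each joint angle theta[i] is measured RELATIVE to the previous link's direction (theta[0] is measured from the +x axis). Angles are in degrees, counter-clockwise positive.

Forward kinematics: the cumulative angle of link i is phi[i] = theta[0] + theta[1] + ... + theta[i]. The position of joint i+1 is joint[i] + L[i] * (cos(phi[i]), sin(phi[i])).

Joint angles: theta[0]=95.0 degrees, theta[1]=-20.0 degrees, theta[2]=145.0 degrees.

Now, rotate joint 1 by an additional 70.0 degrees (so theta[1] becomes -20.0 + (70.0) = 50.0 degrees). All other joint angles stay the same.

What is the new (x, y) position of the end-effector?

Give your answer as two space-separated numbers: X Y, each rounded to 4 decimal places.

Answer: -8.0701 14.3972

Derivation:
joint[0] = (0.0000, 0.0000)  (base)
link 0: phi[0] = 95 = 95 deg
  cos(95 deg) = -0.0872, sin(95 deg) = 0.9962
  joint[1] = (0.0000, 0.0000) + 11 * (-0.0872, 0.9962) = (0.0000 + -0.9587, 0.0000 + 10.9581) = (-0.9587, 10.9581)
link 1: phi[1] = 95 + 50 = 145 deg
  cos(145 deg) = -0.8192, sin(145 deg) = 0.5736
  joint[2] = (-0.9587, 10.9581) + 9.6 * (-0.8192, 0.5736) = (-0.9587 + -7.8639, 10.9581 + 5.5063) = (-8.8226, 16.4645)
link 2: phi[2] = 95 + 50 + 145 = 290 deg
  cos(290 deg) = 0.3420, sin(290 deg) = -0.9397
  joint[3] = (-8.8226, 16.4645) + 2.2 * (0.3420, -0.9397) = (-8.8226 + 0.7524, 16.4645 + -2.0673) = (-8.0701, 14.3972)
End effector: (-8.0701, 14.3972)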